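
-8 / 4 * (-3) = 6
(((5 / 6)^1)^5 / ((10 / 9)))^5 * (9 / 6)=0.01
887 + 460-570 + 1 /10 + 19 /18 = 35017 /45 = 778.16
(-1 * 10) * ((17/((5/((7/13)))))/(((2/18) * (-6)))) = 357/13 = 27.46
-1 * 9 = -9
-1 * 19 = -19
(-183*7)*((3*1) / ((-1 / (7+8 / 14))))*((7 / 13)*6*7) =8554518 / 13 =658039.85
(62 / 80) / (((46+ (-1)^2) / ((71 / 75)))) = 2201 / 141000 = 0.02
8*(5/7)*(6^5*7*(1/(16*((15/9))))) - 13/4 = 46643/4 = 11660.75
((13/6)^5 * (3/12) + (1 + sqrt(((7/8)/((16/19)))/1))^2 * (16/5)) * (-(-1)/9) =2 * sqrt(266)/45 + 2871233/1399680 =2.78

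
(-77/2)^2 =5929/4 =1482.25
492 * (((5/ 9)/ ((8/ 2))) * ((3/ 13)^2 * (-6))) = -21.83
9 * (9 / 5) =81 / 5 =16.20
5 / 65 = 1 / 13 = 0.08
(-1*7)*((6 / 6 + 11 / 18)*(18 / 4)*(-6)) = 609 / 2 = 304.50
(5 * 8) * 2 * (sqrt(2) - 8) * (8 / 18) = -2560 / 9 + 320 * sqrt(2) / 9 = -234.16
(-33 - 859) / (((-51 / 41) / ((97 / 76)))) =886871 / 969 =915.24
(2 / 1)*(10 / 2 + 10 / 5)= 14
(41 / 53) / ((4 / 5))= 205 / 212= 0.97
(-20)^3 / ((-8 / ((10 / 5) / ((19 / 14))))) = 28000 / 19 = 1473.68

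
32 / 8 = 4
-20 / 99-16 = -1604 / 99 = -16.20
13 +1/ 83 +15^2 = 19755/ 83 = 238.01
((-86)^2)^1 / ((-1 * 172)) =-43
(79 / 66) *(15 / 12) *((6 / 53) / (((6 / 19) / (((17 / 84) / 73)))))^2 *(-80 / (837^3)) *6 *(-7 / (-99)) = -206049775 / 2408808383249192879724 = -0.00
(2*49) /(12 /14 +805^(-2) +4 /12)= 95259675 /1157189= 82.32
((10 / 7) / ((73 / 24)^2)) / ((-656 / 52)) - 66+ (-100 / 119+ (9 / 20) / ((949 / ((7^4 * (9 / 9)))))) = -444230321257 / 6760049660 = -65.71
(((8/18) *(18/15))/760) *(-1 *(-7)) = 7/1425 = 0.00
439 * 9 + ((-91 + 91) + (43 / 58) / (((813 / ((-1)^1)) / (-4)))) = 93152813 / 23577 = 3951.00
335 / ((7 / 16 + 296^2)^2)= 85760 / 1965219870769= 0.00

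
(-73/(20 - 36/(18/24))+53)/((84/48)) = 1557/49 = 31.78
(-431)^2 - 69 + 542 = 186234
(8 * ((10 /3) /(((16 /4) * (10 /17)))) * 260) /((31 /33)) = 3136.77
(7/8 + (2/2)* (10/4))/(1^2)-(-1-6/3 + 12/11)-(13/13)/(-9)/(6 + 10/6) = 32173/6072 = 5.30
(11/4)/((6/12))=11/2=5.50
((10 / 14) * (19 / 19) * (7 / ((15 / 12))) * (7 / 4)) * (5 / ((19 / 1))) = 35 / 19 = 1.84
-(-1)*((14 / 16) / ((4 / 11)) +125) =127.41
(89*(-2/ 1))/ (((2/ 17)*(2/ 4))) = -3026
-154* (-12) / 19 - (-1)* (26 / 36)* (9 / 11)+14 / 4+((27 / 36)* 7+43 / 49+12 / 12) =4443841 / 40964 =108.48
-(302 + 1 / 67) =-20235 / 67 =-302.01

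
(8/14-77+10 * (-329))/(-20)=4713/28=168.32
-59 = -59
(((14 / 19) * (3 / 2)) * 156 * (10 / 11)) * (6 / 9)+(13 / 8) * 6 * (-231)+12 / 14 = -12563631 / 5852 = -2146.90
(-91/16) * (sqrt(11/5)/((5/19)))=-1729 * sqrt(55)/400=-32.06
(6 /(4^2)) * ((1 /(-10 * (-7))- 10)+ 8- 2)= -837 /560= -1.49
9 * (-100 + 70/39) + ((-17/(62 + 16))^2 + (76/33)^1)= -58993213/66924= -881.50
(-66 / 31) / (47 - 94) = 66 / 1457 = 0.05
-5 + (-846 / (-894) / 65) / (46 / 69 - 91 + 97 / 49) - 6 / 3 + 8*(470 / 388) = 2.69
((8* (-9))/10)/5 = -1.44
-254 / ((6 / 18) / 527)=-401574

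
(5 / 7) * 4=20 / 7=2.86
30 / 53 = 0.57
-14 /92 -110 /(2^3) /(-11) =101 /92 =1.10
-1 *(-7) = 7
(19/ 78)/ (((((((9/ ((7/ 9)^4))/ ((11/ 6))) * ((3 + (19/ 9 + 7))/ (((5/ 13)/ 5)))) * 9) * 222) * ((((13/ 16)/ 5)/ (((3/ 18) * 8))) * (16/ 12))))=5018090/ 14126500535823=0.00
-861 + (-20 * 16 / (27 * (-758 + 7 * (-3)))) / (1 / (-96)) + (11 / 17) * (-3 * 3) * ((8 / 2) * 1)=-105570443 / 119187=-885.75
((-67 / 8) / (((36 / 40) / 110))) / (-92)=18425 / 1656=11.13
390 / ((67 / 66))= 25740 / 67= 384.18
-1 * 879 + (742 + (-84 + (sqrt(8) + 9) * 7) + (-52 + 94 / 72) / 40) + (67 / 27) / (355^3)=-6156382369981 / 38654388000 + 14 * sqrt(2)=-139.47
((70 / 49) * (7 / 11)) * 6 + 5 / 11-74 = -749 / 11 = -68.09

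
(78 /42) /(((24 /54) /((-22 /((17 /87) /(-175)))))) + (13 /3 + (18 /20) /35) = 734835467 /8925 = 82334.51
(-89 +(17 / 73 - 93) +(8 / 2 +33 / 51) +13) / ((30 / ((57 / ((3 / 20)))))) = -2579858 / 1241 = -2078.85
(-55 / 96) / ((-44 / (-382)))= -955 / 192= -4.97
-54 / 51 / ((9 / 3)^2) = -2 / 17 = -0.12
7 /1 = 7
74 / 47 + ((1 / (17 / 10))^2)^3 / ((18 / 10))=16310620954 / 10210191687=1.60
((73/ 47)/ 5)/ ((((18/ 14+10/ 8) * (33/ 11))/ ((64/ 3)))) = 130816/ 150165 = 0.87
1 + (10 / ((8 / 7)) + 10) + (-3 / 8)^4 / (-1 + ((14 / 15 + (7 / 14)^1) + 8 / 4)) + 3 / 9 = 9011261 / 448512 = 20.09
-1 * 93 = -93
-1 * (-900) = 900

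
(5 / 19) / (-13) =-5 / 247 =-0.02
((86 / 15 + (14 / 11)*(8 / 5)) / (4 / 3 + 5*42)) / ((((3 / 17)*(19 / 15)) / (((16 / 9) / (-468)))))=-43588 / 69764409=-0.00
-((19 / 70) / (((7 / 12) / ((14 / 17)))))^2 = -51984 / 354025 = -0.15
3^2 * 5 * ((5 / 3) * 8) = 600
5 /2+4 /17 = 93 /34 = 2.74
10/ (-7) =-10/ 7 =-1.43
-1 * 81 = -81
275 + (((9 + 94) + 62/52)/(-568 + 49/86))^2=110686457307644/402446865769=275.03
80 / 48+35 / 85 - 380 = -19274 / 51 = -377.92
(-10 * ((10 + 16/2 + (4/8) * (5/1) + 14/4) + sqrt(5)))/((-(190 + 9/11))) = 110 * sqrt(5)/2099 + 2640/2099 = 1.37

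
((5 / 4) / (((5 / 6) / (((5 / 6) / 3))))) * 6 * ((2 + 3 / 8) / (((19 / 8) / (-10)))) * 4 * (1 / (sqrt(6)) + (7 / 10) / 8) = -50 * sqrt(6) / 3 - 35 / 4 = -49.57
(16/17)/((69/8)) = 128/1173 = 0.11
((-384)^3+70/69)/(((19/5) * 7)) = -19534970530/9177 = -2128688.08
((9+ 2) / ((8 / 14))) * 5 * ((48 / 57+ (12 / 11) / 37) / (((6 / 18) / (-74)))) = -353850 / 19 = -18623.68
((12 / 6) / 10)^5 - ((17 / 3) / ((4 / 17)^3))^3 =-1820694491335925237 / 22118400000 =-82315831.68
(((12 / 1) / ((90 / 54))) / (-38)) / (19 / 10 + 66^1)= -36 / 12901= -0.00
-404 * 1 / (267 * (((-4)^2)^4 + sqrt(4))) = -202 / 8749323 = -0.00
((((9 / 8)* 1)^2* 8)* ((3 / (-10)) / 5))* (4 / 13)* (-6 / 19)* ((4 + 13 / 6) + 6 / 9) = 9963 / 24700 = 0.40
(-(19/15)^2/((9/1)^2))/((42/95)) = -6859/153090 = -0.04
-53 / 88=-0.60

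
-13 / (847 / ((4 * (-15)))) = 780 / 847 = 0.92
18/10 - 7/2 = -17/10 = -1.70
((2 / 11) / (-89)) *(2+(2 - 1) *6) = -16 / 979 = -0.02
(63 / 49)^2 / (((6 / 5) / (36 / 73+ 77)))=763695 / 7154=106.75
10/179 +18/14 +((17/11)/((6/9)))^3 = 184110991/13341944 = 13.80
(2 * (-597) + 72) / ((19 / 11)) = -12342 / 19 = -649.58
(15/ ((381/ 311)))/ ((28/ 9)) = 13995/ 3556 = 3.94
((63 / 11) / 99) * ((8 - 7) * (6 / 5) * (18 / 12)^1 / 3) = 21 / 605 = 0.03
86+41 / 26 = 2277 / 26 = 87.58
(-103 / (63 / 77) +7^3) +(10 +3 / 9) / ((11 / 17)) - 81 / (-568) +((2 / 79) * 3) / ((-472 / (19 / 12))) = 122254344767 / 524194704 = 233.22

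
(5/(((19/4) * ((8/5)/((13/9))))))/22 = 325/7524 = 0.04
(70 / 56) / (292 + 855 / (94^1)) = 235 / 56606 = 0.00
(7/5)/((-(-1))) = 7/5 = 1.40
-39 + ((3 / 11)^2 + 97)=7027 / 121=58.07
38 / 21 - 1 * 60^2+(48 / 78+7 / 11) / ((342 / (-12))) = -68434820 / 19019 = -3598.23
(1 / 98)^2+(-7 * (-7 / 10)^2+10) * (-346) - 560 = -680256097 / 240100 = -2833.22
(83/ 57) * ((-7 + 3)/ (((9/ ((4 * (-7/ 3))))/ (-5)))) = -46480/ 1539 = -30.20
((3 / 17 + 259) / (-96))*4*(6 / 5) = -2203 / 170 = -12.96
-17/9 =-1.89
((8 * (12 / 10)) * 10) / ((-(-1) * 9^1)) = 32 / 3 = 10.67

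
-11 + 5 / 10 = -21 / 2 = -10.50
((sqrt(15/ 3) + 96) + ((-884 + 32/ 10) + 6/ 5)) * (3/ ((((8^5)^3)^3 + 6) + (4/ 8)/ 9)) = -211572/ 3920052866929211099098075477613969795973665 + 54 * sqrt(5)/ 784010573385842219819615095522793959194733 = -0.00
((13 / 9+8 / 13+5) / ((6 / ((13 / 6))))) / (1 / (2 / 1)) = 413 / 81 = 5.10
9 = 9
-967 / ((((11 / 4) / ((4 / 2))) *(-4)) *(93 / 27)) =17406 / 341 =51.04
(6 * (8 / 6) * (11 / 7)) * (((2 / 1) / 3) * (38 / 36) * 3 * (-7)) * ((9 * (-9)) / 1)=15048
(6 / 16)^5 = 243 / 32768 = 0.01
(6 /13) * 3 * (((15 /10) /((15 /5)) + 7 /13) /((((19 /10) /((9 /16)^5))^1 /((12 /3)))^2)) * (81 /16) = 1715759434122075 /16770026224746496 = 0.10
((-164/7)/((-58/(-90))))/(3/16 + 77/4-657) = 0.06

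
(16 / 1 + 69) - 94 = -9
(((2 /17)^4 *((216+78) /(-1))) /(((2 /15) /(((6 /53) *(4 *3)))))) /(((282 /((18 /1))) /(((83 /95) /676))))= -31624992 /668051154121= -0.00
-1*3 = -3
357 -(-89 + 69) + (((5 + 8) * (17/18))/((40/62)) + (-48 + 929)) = 459731/360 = 1277.03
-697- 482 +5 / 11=-12964 / 11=-1178.55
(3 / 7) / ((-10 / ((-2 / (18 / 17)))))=17 / 210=0.08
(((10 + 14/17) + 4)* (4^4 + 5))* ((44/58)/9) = 5544/17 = 326.12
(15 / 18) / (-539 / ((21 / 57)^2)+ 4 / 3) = -5 / 23818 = -0.00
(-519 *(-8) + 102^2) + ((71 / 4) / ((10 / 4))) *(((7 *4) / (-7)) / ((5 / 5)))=72638 / 5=14527.60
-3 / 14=-0.21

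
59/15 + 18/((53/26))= 10147/795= 12.76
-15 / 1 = -15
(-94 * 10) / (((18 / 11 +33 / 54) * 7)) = -37224 / 623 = -59.75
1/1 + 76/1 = 77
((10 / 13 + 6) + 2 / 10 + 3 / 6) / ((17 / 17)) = 971 / 130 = 7.47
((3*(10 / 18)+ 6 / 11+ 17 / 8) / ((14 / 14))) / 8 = 1145 / 2112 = 0.54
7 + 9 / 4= 9.25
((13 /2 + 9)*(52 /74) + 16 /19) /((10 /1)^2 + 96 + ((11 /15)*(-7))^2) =1856025 /35170387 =0.05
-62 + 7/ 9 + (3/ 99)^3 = -61.22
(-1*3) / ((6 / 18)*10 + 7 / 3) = -9 / 17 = -0.53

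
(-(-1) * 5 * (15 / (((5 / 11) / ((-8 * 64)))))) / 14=-6034.29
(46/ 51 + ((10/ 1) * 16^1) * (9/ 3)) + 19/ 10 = 246229/ 510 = 482.80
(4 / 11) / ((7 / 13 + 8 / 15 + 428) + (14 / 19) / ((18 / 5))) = 11115 / 13121372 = 0.00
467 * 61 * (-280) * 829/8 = -826550305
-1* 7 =-7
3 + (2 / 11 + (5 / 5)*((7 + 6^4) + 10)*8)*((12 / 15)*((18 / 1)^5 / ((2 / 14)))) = 6113296675749 / 55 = 111150848649.98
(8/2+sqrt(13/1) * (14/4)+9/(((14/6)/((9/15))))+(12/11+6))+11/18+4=7 * sqrt(13)/2+124853/6930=30.64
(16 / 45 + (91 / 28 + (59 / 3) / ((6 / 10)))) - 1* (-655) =691.38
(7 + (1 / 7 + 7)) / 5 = 99 / 35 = 2.83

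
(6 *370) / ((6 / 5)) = 1850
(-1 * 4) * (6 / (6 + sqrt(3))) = -48 / 11 + 8 * sqrt(3) / 11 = -3.10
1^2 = 1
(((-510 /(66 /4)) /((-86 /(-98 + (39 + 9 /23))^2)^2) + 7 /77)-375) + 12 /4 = -282775480282179 /5691686099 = -49682.20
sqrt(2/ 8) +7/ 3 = 17/ 6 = 2.83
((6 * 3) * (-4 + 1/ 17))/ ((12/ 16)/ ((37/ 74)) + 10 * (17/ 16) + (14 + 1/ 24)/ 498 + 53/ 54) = -5.40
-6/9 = -2/3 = -0.67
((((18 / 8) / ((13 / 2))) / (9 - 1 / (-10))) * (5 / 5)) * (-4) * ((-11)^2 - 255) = 24120 / 1183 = 20.39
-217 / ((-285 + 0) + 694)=-217 / 409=-0.53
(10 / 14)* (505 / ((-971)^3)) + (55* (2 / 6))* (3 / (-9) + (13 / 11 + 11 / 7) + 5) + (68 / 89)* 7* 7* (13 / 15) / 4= 144.14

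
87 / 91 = 0.96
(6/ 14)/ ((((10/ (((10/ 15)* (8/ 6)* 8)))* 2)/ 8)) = 128/ 105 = 1.22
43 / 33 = 1.30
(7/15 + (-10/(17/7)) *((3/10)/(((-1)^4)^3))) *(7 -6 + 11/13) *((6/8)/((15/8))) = -3136/5525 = -0.57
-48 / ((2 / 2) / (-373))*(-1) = -17904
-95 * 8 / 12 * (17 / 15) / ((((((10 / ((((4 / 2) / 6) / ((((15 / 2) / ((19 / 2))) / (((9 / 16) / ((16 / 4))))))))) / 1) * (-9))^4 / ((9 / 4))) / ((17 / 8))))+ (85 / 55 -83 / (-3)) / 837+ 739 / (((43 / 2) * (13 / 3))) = 16716552254384938452083791 / 2098244631291494400000000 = 7.967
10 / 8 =1.25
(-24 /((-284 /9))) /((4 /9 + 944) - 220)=243 /231460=0.00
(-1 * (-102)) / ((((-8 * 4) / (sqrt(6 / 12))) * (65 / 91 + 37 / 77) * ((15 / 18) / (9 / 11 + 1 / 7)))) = -5661 * sqrt(2) / 3680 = -2.18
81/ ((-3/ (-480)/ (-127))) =-1645920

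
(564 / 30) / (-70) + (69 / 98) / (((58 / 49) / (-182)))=-1101551 / 10150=-108.53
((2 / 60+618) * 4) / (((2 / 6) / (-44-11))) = -407902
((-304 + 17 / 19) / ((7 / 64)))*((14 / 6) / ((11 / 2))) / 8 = -92144 / 627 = -146.96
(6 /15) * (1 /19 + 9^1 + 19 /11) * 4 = 18024 /1045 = 17.25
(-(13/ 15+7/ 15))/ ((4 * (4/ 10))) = -5/ 6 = -0.83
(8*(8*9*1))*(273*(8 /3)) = 419328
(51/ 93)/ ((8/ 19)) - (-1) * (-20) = -4637/ 248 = -18.70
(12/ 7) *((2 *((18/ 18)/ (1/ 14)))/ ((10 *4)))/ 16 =3/ 40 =0.08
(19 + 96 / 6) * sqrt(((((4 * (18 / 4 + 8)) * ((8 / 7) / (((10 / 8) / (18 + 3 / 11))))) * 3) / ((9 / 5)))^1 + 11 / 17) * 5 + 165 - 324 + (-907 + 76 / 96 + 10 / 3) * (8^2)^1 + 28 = -57915 + 75 * sqrt(265181147) / 187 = -51383.83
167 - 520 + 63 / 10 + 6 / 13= -45011 / 130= -346.24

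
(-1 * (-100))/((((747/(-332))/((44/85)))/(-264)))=309760/51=6073.73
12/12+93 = 94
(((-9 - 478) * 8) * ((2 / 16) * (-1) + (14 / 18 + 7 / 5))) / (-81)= 359893 / 3645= 98.74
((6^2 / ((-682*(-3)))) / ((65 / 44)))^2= 0.00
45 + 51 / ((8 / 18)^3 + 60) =2008359 / 43804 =45.85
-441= -441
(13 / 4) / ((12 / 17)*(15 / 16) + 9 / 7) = 1547 / 927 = 1.67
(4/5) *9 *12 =432/5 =86.40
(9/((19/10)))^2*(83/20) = 33615/361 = 93.12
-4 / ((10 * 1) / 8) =-16 / 5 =-3.20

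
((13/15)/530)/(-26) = -1/15900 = -0.00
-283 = -283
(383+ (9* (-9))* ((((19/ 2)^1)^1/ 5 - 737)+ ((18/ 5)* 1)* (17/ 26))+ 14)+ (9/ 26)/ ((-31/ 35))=120394331/ 2015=59749.05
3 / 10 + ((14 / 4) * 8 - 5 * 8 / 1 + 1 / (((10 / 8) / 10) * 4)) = -97 / 10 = -9.70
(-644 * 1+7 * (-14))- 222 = -964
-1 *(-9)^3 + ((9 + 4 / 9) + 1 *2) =6664 / 9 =740.44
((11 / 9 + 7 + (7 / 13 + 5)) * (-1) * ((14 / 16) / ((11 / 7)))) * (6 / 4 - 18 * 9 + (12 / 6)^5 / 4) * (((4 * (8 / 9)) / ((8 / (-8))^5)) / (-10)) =4812290 / 11583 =415.46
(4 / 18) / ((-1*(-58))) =0.00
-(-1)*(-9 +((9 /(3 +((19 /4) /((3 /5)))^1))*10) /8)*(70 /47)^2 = -5115600 /289379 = -17.68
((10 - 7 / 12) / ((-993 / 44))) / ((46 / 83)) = -103169 / 137034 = -0.75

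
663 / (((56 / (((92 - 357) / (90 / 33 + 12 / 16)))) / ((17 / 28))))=-644215 / 1176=-547.80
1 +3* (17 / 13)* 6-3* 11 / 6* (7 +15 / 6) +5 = -1181 / 52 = -22.71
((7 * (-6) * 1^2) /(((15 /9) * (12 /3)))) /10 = -63 /100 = -0.63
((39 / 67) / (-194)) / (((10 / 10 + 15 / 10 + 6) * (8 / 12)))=-0.00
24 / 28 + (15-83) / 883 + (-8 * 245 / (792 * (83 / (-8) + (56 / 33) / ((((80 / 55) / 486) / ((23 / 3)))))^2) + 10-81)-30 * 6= -250.22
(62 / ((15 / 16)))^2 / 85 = 984064 / 19125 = 51.45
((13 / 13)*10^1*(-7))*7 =-490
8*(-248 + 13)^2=441800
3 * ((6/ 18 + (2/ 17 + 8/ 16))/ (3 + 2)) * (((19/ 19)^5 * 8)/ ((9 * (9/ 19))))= 7372/ 6885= 1.07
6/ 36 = 1/ 6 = 0.17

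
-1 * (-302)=302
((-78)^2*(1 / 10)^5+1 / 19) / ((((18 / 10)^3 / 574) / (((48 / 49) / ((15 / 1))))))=8839436 / 12119625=0.73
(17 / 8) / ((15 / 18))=51 / 20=2.55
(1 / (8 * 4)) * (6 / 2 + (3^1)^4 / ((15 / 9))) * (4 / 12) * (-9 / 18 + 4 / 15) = -301 / 2400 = -0.13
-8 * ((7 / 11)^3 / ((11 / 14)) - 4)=29.38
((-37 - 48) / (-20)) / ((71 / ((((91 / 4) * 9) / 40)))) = 13923 / 45440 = 0.31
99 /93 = 33 /31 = 1.06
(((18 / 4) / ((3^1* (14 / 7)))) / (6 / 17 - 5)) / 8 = -51 / 2528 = -0.02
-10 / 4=-5 / 2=-2.50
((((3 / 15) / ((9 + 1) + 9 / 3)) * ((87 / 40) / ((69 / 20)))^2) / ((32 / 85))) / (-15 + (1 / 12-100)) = -42891 / 303468256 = -0.00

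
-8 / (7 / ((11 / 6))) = -44 / 21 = -2.10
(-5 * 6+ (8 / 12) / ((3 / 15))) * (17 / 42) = -680 / 63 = -10.79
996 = 996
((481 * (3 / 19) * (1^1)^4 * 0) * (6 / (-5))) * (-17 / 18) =0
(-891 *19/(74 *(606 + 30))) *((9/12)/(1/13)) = -220077/62752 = -3.51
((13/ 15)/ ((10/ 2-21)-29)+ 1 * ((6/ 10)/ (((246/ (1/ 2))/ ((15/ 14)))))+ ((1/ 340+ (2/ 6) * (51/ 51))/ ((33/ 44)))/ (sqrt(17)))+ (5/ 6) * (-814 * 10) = -10512837823/ 1549800+ 343 * sqrt(17)/ 13005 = -6783.24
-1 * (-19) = 19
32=32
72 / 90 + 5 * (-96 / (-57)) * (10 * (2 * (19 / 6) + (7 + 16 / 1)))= 704228 / 285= 2470.98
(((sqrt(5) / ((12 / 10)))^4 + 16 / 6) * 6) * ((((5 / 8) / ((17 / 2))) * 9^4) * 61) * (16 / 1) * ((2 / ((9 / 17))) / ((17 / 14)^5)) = 84509379591840 / 1419857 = 59519641.48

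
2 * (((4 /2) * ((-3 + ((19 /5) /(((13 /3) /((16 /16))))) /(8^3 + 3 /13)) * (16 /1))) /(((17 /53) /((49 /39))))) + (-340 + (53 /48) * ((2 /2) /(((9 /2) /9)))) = -192390584657 /176596680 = -1089.43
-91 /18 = -5.06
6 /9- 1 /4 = 5 /12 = 0.42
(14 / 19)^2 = 196 / 361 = 0.54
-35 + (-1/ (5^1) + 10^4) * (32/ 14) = 22821.69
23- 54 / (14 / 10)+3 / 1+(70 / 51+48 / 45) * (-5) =-8842 / 357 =-24.77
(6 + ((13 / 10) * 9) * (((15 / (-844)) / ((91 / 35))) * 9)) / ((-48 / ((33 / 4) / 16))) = -98043 / 1728512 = -0.06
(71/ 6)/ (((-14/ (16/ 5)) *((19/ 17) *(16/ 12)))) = -1207/ 665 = -1.82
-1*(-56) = 56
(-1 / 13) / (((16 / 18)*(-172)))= 9 / 17888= 0.00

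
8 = 8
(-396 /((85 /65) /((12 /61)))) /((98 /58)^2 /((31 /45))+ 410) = -1610562096 /11196649735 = -0.14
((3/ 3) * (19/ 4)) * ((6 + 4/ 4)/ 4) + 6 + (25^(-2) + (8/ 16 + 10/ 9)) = 1433269/ 90000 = 15.93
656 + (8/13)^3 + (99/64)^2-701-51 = -840265603/8998912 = -93.37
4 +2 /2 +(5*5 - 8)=22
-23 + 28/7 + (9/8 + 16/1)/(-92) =-14121/736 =-19.19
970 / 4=485 / 2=242.50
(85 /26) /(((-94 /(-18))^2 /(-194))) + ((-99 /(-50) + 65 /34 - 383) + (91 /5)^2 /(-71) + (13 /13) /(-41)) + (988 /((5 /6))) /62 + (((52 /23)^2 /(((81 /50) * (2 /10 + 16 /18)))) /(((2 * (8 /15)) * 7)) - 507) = -894.54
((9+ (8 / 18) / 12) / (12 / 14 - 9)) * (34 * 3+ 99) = -223.07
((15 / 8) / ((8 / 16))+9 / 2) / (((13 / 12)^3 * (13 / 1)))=14256 / 28561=0.50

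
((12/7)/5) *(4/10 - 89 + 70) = -1116/175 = -6.38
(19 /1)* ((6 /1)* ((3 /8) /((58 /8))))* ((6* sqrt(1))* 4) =4104 /29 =141.52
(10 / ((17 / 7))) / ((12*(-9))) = -35 / 918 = -0.04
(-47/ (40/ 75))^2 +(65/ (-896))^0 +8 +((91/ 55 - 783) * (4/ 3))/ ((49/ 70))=92943143/ 14784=6286.74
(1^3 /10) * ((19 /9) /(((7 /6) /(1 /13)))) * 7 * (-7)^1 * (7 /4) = -931 /780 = -1.19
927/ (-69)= -309/ 23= -13.43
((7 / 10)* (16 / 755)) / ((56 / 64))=64 / 3775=0.02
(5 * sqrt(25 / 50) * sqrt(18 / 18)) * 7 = 35 * sqrt(2) / 2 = 24.75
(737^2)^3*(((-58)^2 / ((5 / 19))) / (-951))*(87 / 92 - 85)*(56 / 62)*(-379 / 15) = -210135668227557899535944560556 / 50854725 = -4132077564622714989333.73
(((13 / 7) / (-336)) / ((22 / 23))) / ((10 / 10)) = -299 / 51744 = -0.01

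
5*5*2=50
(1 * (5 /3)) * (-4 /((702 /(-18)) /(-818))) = -16360 /117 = -139.83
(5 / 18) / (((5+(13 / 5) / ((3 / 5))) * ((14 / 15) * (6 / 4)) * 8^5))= 25 / 38535168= 0.00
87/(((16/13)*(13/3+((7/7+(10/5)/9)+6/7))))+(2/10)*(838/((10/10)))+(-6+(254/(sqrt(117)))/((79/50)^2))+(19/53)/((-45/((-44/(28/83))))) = 635000*sqrt(13)/243399+18741003011/107916480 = 183.07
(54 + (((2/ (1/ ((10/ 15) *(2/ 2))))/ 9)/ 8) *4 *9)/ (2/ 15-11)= -5.03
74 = 74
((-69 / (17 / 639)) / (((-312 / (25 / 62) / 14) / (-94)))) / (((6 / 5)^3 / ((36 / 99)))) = -1678928125 / 1808664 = -928.27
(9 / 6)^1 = 3 / 2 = 1.50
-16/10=-8/5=-1.60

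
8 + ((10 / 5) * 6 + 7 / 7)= 21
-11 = -11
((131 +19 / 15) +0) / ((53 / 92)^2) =16792576 / 42135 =398.54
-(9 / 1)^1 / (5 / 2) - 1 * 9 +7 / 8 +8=-149 / 40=-3.72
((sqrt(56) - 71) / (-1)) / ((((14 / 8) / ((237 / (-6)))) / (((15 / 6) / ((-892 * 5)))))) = 5609 / 6244 - 79 * sqrt(14) / 3122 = 0.80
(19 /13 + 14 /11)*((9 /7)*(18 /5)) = 63342 /5005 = 12.66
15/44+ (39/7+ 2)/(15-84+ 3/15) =6115/26488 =0.23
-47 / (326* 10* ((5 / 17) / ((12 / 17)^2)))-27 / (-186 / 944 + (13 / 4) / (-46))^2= -55112248098828 / 146254003475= -376.83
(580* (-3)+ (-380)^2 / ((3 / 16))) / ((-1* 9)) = -2305180 / 27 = -85377.04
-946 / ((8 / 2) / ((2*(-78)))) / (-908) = -18447 / 454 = -40.63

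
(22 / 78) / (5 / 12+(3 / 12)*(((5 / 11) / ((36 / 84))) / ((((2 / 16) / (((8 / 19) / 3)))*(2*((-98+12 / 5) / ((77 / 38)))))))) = 11388828 / 16697005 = 0.68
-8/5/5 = -8/25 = -0.32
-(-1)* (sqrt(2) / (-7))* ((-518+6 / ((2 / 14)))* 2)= 136* sqrt(2)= 192.33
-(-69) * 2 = 138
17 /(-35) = -17 /35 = -0.49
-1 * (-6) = 6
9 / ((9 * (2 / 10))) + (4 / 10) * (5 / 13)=67 / 13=5.15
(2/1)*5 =10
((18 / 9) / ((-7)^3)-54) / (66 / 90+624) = -277860 / 3214253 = -0.09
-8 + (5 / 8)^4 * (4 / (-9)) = -74353 / 9216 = -8.07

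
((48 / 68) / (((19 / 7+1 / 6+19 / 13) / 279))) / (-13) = -140616 / 40307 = -3.49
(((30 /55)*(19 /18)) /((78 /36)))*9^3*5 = 968.60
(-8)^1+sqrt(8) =-8+2 * sqrt(2) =-5.17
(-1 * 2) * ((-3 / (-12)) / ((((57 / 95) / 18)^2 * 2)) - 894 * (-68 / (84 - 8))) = -34671 / 19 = -1824.79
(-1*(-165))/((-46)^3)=-165/97336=-0.00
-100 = -100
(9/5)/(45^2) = 1/1125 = 0.00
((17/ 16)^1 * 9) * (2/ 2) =153/ 16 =9.56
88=88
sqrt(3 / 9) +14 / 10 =sqrt(3) / 3 +7 / 5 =1.98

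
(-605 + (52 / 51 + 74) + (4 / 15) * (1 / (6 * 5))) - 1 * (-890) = 360.03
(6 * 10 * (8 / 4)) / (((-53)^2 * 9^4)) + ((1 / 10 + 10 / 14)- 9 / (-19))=10523496979 / 8170566390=1.29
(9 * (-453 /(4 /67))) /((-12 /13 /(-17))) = -20122713 /16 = -1257669.56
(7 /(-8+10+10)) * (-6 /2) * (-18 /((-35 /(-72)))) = 324 /5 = 64.80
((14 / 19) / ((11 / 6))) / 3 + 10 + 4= 2954 / 209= 14.13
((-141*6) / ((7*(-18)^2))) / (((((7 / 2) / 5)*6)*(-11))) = 235 / 29106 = 0.01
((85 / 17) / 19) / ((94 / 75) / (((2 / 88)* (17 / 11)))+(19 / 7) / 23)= 1026375 / 139632539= 0.01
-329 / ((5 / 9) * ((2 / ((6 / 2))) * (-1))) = 8883 / 10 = 888.30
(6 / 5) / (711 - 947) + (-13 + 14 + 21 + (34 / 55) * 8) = 174843 / 6490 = 26.94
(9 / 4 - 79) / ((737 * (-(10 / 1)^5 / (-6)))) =-921 / 147400000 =-0.00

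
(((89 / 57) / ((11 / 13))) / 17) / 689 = 89 / 564927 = 0.00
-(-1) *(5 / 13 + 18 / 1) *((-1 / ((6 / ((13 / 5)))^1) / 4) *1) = -239 / 120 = -1.99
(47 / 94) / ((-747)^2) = 1 / 1116018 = 0.00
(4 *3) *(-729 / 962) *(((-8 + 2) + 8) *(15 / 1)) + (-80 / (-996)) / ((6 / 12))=-272.65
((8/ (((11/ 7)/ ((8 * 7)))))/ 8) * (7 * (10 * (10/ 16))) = 17150/ 11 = 1559.09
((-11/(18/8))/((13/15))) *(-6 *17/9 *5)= 37400/117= 319.66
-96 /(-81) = 32 /27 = 1.19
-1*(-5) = 5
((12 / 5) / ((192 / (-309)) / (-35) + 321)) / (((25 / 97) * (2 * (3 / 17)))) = 0.08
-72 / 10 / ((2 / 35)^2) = -2205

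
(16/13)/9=16/117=0.14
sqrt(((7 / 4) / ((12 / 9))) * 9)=3 * sqrt(21) / 4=3.44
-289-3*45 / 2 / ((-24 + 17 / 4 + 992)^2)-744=-15623424673 / 15124321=-1033.00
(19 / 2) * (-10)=-95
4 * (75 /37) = 300 /37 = 8.11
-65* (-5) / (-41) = -325 / 41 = -7.93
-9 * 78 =-702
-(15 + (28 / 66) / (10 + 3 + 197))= -15.00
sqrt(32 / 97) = 4*sqrt(194) / 97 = 0.57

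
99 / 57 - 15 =-252 / 19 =-13.26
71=71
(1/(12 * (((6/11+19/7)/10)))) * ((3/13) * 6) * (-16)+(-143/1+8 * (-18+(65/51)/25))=-243175703/832065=-292.26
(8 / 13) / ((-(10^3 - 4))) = -2 / 3237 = -0.00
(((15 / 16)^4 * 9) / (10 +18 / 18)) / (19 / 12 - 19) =-0.04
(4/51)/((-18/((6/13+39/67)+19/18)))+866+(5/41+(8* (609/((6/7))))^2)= 4766251859054956/147522141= 32308722.11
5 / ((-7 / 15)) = -75 / 7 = -10.71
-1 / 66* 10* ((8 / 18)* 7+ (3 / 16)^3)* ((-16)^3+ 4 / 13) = 283304915 / 146432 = 1934.72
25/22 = 1.14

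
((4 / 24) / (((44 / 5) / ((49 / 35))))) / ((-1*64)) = -7 / 16896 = -0.00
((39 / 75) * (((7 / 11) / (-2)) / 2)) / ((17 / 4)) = -91 / 4675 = -0.02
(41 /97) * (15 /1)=615 /97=6.34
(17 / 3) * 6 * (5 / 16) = 10.62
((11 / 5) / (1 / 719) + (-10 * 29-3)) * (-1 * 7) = -45108 / 5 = -9021.60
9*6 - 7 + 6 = 53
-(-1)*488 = 488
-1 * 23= -23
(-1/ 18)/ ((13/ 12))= -2/ 39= -0.05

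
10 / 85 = 2 / 17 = 0.12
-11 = -11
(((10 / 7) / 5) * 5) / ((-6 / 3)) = -5 / 7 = -0.71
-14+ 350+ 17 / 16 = 5393 / 16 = 337.06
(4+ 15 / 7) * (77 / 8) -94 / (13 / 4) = 3141 / 104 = 30.20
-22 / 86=-11 / 43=-0.26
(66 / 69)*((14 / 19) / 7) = 44 / 437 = 0.10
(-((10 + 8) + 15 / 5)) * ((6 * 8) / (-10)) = 504 / 5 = 100.80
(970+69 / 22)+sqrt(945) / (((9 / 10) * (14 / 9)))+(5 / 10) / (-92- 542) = 15 * sqrt(105) / 7+13573295 / 13948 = 995.09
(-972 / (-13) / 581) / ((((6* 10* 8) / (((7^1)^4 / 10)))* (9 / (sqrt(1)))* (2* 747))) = 343 / 71645600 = 0.00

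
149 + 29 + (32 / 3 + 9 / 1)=593 / 3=197.67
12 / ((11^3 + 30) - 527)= 2 / 139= 0.01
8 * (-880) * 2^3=-56320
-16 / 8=-2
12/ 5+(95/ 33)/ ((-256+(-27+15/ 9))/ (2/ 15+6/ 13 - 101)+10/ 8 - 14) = 271319144/ 128549685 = 2.11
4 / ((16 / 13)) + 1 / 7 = 95 / 28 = 3.39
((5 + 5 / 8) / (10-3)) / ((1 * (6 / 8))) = 15 / 14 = 1.07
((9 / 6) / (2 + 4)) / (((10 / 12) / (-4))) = -6 / 5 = -1.20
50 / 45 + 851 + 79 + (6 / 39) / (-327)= 11874454 / 12753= 931.11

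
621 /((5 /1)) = 621 /5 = 124.20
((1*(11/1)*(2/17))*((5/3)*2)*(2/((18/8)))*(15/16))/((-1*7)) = -550/1071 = -0.51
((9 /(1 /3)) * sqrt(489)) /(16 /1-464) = -27 * sqrt(489) /448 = -1.33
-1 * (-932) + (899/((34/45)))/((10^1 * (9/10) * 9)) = 289687/306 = 946.69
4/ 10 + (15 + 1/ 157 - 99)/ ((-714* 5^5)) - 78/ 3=-8967826813/ 350306250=-25.60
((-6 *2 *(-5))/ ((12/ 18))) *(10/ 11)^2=9000/ 121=74.38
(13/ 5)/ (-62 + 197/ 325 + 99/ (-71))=-59995/ 1448838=-0.04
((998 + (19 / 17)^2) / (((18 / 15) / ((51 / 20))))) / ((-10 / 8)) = -288783 / 170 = -1698.72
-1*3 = -3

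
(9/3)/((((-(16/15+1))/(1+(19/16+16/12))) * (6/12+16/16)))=-845/248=-3.41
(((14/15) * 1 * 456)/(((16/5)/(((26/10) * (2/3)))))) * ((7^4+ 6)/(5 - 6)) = -8323406/15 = -554893.73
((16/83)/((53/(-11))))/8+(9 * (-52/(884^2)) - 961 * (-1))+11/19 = 1207789268507/1256055268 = 961.57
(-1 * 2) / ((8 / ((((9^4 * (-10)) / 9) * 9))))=32805 / 2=16402.50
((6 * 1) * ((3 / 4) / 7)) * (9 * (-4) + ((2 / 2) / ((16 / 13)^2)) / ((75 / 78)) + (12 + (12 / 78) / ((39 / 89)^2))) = -1424430719 / 98425600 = -14.47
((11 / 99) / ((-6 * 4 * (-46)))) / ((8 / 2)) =1 / 39744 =0.00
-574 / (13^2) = -574 / 169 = -3.40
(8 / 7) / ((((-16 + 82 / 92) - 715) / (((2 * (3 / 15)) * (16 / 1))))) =-11776 / 1175475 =-0.01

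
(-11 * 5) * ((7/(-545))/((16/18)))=693/872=0.79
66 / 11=6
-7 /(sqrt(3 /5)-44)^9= 13671875 /(220-sqrt(15))^9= 0.00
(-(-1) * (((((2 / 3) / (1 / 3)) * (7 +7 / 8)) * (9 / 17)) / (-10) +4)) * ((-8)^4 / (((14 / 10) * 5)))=1102336 / 595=1852.67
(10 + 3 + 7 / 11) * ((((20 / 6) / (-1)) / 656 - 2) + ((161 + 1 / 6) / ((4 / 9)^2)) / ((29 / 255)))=1860636175 / 19024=97804.68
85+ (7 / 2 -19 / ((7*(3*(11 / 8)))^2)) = 9442465 / 106722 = 88.48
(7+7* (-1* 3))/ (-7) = 2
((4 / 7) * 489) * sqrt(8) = 3912 * sqrt(2) / 7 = 790.34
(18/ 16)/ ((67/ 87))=783/ 536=1.46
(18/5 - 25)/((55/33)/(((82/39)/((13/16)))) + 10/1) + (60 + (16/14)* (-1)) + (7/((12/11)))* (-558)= -492078193/139650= -3523.65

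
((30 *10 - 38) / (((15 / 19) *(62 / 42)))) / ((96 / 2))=17423 / 3720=4.68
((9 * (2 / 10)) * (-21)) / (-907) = 189 / 4535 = 0.04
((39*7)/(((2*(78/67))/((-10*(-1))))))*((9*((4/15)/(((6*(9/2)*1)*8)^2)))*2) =469/3888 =0.12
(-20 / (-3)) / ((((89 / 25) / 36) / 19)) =1280.90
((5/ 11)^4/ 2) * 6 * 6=11250/ 14641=0.77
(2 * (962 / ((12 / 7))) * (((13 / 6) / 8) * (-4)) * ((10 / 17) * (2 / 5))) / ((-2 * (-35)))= -6253 / 1530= -4.09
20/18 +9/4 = 121/36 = 3.36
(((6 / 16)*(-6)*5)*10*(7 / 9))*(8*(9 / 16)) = -1575 / 4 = -393.75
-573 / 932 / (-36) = 0.02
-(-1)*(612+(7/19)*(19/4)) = 2455/4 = 613.75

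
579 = 579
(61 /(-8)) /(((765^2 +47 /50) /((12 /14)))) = -4575 /409658158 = -0.00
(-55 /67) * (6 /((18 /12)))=-220 /67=-3.28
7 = 7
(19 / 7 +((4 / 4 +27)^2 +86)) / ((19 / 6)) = 36654 / 133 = 275.59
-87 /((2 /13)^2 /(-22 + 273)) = -3690453 /4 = -922613.25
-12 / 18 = -2 / 3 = -0.67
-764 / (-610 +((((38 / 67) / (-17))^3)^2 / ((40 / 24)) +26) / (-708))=2952629601270030011677080 / 2357607966852530587601741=1.25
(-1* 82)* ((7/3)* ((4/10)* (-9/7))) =492/5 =98.40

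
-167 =-167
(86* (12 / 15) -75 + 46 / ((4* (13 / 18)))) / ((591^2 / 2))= 1264 / 22703265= 0.00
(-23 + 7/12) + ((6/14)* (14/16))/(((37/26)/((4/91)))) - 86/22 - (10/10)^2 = -933817/34188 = -27.31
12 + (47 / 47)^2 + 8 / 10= 69 / 5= 13.80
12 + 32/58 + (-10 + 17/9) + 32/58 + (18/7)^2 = 148411/12789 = 11.60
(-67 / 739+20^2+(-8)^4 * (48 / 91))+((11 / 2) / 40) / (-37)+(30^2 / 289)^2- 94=41166779100922421 / 16625443037840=2476.13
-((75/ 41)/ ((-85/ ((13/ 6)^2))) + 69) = -576271/ 8364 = -68.90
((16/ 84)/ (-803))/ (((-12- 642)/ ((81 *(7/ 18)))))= 1/ 87527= 0.00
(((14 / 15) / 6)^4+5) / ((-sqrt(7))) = -20505526 * sqrt(7) / 28704375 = -1.89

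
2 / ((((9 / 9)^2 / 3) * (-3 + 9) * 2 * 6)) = 1 / 12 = 0.08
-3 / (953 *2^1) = -3 / 1906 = -0.00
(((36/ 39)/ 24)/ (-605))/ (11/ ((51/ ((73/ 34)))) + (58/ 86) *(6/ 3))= -0.00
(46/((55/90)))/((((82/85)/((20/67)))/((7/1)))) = 163.04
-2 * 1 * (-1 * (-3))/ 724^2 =-3/ 262088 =-0.00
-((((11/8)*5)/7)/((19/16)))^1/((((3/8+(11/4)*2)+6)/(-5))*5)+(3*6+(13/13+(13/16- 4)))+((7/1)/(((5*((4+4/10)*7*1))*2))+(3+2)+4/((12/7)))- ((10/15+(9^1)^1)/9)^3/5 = 1006295555267/43770268080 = 22.99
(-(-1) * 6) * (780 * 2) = 9360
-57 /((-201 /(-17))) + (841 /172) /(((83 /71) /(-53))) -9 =-225253337 /956492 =-235.50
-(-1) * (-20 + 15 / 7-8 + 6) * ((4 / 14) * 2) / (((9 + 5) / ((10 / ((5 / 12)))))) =-6672 / 343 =-19.45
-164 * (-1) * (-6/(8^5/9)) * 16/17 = -0.25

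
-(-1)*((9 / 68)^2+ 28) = 129553 / 4624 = 28.02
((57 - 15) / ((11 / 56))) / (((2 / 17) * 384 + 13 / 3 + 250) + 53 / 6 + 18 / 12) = 59976 / 86911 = 0.69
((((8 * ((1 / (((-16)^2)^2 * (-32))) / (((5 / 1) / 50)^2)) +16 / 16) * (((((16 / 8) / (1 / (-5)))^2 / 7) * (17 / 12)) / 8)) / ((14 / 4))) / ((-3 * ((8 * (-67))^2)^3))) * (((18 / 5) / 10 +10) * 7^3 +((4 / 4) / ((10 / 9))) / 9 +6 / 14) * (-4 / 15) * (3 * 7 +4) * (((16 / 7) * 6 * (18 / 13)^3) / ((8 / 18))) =5049486298315845 / 256177455358762222528495616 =0.00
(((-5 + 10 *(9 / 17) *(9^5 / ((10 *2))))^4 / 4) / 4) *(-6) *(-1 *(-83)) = -19836442494239574103175769 / 10690688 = -1855487925027797472.27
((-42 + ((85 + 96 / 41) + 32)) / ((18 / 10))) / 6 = 5285 / 738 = 7.16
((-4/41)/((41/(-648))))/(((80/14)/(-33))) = -74844/8405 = -8.90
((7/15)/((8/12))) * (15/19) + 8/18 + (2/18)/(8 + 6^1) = 401/399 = 1.01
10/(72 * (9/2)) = 5/162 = 0.03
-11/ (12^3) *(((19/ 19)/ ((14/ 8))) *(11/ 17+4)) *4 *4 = -869/ 3213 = -0.27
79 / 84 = 0.94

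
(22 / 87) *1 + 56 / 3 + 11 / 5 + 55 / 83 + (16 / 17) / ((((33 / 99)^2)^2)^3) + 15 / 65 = 3991212525361 / 7979205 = 500201.78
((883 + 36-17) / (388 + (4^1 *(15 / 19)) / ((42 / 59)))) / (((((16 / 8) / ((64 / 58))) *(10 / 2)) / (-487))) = -467387536 / 3784065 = -123.51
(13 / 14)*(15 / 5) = 39 / 14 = 2.79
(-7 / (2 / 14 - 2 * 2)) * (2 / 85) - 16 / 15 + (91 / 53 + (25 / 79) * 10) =7413611 / 1921833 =3.86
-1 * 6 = -6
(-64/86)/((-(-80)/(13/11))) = -26/2365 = -0.01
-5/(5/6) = -6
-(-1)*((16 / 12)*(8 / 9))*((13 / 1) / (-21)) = -416 / 567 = -0.73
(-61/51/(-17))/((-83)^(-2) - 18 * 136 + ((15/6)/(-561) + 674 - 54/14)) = -64715266/1635286747207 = -0.00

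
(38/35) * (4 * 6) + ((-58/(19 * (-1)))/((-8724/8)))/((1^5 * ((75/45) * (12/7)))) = 37790947/1450365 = 26.06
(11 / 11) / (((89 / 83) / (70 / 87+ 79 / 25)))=715709 / 193575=3.70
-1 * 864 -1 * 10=-874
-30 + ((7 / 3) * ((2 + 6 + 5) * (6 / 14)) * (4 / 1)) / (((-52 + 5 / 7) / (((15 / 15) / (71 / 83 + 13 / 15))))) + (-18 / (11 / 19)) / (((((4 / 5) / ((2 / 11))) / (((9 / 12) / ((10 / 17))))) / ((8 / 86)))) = -31464000897 / 1001182072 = -31.43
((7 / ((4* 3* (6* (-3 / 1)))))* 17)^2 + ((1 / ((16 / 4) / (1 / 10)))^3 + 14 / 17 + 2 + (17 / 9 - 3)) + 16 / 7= 23883133751 / 5552064000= 4.30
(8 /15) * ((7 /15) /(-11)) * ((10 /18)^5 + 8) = -26628952 /146146275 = -0.18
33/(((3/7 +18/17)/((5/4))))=6545/236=27.73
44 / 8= 11 / 2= 5.50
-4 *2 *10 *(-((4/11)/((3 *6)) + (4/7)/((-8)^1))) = -2840/693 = -4.10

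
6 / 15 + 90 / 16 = 6.02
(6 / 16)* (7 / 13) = 21 / 104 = 0.20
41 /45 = 0.91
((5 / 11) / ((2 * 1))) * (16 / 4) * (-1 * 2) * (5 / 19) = -100 / 209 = -0.48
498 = 498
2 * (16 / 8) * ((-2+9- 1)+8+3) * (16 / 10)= 544 / 5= 108.80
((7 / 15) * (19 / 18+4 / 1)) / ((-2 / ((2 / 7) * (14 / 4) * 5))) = -637 / 108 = -5.90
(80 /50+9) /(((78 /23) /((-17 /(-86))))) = 0.62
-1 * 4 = -4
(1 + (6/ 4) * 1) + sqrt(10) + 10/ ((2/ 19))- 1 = sqrt(10) + 193/ 2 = 99.66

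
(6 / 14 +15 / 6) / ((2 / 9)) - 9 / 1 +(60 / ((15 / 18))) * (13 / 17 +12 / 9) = 73893 / 476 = 155.24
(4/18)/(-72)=-1/324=-0.00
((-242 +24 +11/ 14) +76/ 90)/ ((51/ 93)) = -4225703/ 10710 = -394.56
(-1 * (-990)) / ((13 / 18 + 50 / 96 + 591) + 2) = 142560 / 85571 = 1.67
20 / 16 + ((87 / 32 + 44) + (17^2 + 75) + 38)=14399 / 32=449.97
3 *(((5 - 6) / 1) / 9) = -1 / 3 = -0.33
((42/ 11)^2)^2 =3111696/ 14641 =212.53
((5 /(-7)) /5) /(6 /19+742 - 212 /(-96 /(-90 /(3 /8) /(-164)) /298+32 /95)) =1121 /8429133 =0.00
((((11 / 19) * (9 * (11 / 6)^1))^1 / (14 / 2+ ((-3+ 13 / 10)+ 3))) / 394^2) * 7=12705 / 244807172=0.00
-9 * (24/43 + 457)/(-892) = 177075/38356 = 4.62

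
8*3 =24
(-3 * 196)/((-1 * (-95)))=-588/95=-6.19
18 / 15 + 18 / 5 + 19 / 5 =43 / 5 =8.60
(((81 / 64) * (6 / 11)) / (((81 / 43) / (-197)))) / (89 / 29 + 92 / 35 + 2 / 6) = -77382585 / 6464128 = -11.97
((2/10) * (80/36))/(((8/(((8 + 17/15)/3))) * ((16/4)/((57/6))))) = 2603/6480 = 0.40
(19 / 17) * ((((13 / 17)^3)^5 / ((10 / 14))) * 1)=6807723770874070681 / 243305959378334342405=0.03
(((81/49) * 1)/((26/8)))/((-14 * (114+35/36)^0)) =-162/4459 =-0.04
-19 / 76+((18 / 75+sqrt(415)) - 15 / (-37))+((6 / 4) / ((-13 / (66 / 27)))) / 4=23441 / 72150+sqrt(415)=20.70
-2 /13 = -0.15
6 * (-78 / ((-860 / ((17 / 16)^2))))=33813 / 55040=0.61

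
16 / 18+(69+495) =5084 / 9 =564.89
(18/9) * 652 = 1304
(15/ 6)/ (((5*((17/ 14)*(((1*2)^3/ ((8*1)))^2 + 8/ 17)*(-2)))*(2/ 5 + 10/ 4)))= -7/ 145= -0.05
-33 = -33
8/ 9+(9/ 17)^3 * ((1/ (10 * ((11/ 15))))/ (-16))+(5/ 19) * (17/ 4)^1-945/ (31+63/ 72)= -8174091617/ 295723296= -27.64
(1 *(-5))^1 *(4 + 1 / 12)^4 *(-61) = 1758264305 / 20736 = 84792.84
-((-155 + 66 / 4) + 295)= -313 / 2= -156.50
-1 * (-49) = 49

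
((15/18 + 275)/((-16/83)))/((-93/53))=7280345/8928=815.45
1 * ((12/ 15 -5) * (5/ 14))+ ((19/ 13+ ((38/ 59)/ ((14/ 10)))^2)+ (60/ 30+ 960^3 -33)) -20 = 3923621678977537/ 4434794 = 884735949.17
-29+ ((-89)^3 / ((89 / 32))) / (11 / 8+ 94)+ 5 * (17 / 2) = -4034951 / 1526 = -2644.14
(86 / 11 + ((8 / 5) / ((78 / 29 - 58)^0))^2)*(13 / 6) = 18551 / 825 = 22.49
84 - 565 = -481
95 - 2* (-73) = 241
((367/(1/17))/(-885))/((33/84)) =-174692/9735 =-17.94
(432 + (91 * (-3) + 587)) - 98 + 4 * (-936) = -3096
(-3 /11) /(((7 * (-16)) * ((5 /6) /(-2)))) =-9 /1540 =-0.01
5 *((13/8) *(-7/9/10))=-91/144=-0.63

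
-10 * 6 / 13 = -60 / 13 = -4.62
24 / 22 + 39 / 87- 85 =-26624 / 319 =-83.46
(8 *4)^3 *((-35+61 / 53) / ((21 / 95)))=-1861550080 / 371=-5017655.20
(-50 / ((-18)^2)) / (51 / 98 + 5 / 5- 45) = 1225 / 345141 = 0.00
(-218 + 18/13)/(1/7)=-19712/13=-1516.31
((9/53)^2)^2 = 6561/7890481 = 0.00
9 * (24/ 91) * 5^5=675000/ 91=7417.58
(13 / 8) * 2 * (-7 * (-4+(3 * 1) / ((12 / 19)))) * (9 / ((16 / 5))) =-12285 / 256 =-47.99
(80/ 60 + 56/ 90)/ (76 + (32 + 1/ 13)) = 1144/ 63225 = 0.02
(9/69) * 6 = 18/23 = 0.78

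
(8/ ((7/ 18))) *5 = 720/ 7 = 102.86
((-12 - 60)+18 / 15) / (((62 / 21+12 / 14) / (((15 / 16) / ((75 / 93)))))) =-345681 / 16000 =-21.61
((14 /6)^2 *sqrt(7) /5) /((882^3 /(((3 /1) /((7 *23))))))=0.00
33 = 33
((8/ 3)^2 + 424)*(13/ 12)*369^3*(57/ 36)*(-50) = -1857688018875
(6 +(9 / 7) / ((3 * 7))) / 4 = 297 / 196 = 1.52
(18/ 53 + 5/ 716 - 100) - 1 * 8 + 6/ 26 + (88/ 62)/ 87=-142903540567/ 1330494828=-107.41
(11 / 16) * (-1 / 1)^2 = 11 / 16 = 0.69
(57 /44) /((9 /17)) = 2.45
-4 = -4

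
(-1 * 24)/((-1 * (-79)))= -24/79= -0.30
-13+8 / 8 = -12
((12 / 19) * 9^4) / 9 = 8748 / 19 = 460.42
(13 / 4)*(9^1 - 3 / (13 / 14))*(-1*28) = -525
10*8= 80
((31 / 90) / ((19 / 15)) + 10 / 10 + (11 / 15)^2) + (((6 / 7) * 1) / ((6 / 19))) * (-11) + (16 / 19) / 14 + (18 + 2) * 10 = 10294961 / 59850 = 172.01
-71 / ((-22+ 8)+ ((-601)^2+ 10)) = -71 / 361197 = -0.00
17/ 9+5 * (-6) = -253/ 9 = -28.11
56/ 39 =1.44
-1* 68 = -68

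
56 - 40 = 16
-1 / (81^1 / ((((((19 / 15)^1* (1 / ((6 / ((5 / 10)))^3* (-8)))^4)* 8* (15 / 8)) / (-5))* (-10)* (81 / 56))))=-19 / 1022569728209584128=-0.00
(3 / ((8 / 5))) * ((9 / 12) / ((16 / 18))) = 405 / 256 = 1.58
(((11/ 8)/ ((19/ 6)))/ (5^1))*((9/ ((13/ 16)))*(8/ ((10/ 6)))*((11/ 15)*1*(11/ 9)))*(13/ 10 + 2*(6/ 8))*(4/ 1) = 7155456/ 154375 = 46.35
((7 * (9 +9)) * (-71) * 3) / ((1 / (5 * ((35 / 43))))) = -4696650 / 43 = -109224.42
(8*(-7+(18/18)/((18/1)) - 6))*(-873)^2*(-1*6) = 473536152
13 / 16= 0.81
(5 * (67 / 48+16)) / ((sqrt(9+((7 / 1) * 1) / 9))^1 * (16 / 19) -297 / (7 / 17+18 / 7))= -5157319237875 / 5899020567856 -19993866250 * sqrt(22) / 4055576640401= -0.90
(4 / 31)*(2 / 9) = 8 / 279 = 0.03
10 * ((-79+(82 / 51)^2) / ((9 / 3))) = -1987550 / 7803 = -254.72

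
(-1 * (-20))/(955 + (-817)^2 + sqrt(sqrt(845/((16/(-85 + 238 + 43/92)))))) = 1840/(sqrt(26) * 858929365^(1/4) + 61496848) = 0.00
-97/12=-8.08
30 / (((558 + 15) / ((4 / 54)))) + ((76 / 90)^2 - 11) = -3977221 / 386775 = -10.28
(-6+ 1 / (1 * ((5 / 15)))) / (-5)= 3 / 5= 0.60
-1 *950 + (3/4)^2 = -15191/16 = -949.44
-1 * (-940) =940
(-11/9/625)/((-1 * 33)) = 1/16875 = 0.00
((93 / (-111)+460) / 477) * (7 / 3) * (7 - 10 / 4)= 39641 / 3922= 10.11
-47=-47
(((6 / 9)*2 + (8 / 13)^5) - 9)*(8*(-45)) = 2728.23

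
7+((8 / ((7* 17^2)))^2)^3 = 7.00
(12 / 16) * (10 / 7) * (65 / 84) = 325 / 392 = 0.83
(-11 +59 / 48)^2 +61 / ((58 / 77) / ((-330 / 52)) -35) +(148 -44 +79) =284482277999 / 1028005632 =276.73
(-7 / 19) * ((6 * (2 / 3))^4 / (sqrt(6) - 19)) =5.70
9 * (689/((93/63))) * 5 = 651105/31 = 21003.39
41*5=205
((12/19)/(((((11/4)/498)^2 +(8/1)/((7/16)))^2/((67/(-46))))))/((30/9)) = -465233231288512512/563676806581880913385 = -0.00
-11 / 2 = -5.50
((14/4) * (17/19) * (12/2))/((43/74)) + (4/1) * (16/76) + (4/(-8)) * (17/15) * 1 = 799291/24510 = 32.61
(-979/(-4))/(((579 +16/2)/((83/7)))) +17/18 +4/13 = 11914943/1923012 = 6.20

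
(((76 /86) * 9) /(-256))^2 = 29241 /30294016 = 0.00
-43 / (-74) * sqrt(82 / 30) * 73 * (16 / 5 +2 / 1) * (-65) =-530491 * sqrt(615) / 555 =-23704.05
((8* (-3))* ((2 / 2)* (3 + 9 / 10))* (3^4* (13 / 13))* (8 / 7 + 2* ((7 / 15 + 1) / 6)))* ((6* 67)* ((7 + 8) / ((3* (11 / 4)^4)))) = -222801186816 / 512435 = -434789.17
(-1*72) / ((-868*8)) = 9 / 868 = 0.01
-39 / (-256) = 39 / 256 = 0.15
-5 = -5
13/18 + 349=6295/18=349.72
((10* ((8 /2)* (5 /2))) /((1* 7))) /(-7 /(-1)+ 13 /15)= 750 /413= 1.82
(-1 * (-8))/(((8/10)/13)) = 130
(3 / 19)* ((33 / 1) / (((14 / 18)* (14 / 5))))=2.39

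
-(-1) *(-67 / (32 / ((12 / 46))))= -201 / 368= -0.55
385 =385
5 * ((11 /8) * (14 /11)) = 35 /4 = 8.75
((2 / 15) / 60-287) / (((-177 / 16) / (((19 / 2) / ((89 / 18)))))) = 19630648 / 393825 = 49.85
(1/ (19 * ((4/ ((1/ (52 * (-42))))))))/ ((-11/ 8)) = 0.00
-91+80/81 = -7291/81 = -90.01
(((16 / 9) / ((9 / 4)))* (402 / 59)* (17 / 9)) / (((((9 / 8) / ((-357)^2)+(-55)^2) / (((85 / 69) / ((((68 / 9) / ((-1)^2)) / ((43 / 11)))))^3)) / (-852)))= -728402368534904000 / 982299945433976829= -0.74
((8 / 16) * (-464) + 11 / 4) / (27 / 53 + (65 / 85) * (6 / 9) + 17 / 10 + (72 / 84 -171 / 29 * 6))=2515830765 / 349011074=7.21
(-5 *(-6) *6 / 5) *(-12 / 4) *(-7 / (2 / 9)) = 3402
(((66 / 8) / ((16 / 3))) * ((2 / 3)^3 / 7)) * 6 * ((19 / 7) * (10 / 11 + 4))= 513 / 98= 5.23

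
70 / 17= 4.12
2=2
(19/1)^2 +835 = 1196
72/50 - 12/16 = 69/100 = 0.69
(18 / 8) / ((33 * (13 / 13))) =3 / 44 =0.07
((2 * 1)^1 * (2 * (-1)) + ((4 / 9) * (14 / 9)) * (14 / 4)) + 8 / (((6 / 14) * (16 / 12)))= 12.42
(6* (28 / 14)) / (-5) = -12 / 5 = -2.40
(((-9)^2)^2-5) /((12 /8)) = 13112 /3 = 4370.67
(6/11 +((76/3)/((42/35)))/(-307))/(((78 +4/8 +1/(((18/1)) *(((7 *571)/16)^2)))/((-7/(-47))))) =3240445857488/3582938732333587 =0.00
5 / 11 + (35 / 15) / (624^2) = 5840717 / 12849408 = 0.45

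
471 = 471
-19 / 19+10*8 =79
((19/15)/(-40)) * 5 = -19/120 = -0.16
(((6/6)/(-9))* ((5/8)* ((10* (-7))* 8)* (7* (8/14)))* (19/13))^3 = 18821096000000/1601613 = 11751338.18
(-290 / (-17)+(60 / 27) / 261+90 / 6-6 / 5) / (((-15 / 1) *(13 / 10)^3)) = -246525080 / 263198403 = -0.94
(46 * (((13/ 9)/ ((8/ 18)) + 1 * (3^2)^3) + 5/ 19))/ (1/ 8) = 5121732/ 19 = 269564.84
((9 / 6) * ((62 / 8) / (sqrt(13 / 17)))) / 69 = 0.19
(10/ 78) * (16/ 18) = 40/ 351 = 0.11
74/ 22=37/ 11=3.36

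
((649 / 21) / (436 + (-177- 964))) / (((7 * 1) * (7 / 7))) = -649 / 103635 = -0.01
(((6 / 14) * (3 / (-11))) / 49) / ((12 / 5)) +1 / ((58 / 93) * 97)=659583 / 42453796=0.02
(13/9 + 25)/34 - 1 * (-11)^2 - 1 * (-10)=-992/9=-110.22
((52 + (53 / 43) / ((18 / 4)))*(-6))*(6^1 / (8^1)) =-10115 / 43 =-235.23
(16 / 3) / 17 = 16 / 51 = 0.31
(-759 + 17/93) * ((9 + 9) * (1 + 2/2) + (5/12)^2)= -27449.16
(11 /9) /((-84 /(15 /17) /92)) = -1265 /1071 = -1.18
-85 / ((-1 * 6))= 85 / 6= 14.17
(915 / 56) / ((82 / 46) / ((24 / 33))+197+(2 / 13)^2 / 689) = 490100169 / 5982576593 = 0.08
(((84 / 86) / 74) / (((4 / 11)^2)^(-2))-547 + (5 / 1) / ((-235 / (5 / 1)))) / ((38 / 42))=-12578523670902 / 20801391083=-604.70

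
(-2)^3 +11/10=-69/10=-6.90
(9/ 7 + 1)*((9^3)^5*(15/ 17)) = 49413871702715760/ 119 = 415242619350552.61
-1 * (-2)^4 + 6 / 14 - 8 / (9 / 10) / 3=-3503 / 189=-18.53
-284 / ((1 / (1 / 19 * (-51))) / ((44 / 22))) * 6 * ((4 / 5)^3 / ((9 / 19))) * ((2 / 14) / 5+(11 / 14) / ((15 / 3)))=8033792 / 4375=1836.30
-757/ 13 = -58.23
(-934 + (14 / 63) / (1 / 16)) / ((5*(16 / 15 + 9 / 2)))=-16748 / 501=-33.43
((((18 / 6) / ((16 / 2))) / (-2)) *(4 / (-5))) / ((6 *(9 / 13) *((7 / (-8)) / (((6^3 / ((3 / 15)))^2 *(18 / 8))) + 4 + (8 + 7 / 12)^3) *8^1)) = 94770 / 13360613843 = 0.00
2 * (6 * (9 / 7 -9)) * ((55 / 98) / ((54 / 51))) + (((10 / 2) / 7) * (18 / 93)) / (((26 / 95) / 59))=-2662815 / 138229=-19.26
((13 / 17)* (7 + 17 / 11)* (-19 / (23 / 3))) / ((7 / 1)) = -69654 / 30107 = -2.31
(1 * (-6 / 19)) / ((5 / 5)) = -6 / 19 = -0.32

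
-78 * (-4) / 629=312 / 629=0.50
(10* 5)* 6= 300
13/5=2.60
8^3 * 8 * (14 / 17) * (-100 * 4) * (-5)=114688000 / 17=6746352.94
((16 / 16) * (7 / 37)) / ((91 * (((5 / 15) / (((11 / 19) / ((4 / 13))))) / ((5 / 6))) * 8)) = 55 / 44992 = 0.00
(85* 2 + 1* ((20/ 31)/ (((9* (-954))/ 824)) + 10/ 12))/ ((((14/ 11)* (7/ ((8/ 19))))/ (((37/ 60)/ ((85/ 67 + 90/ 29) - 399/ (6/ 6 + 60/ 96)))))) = -93456242982817/ 4528521029475198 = -0.02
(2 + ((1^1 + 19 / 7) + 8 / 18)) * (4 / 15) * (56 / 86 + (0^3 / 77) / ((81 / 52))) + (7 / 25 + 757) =22011092 / 29025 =758.35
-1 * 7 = -7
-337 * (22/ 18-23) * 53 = 3500756/ 9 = 388972.89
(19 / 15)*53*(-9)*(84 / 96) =-21147 / 40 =-528.68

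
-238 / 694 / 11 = -119 / 3817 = -0.03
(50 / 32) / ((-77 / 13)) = -325 / 1232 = -0.26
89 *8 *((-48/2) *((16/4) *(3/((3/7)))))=-478464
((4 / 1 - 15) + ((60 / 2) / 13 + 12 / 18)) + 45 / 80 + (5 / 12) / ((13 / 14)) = -1459 / 208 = -7.01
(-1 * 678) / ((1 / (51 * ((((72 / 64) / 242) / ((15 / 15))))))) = -155601 / 968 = -160.74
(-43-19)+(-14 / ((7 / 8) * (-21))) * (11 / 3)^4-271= -332177 / 1701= -195.28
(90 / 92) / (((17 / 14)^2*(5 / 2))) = 1764 / 6647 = 0.27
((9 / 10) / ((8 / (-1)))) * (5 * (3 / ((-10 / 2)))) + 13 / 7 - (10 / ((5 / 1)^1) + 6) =-3251 / 560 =-5.81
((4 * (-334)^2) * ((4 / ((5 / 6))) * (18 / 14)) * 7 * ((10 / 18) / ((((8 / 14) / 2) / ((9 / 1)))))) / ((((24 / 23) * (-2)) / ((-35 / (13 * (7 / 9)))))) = 7274008980 / 13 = 559539152.31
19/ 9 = 2.11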